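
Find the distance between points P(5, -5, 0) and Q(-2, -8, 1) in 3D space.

d = √[(x₂-x₁)² + (y₂-y₁)² + (z₂-z₁)²]
  = √[(-7)² + (-3)² + 1²]
  = √[49 + 9 + 1]
  = √59
  ≈ 7.681

7.681


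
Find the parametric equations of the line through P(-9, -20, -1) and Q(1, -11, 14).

Direction vector d = Q - P = (1 + 9, -11 + 20, 14 + 1) = (10, 9, 15)
Parametric form r = P + t·d:
x = -9 + 10t, y = -20 + 9t, z = -1 + 15t

x = -9 + 10t, y = -20 + 9t, z = -1 + 15t


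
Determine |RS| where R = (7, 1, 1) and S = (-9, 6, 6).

d = √[(x₂-x₁)² + (y₂-y₁)² + (z₂-z₁)²]
  = √[(-16)² + 5² + 5²]
  = √[256 + 25 + 25]
  = √306
  ≈ 17.49

17.49


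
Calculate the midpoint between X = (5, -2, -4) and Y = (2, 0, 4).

M = ((x₁+x₂)/2, (y₁+y₂)/2, (z₁+z₂)/2)
  = ((5 + 2)/2, (-2 + 0)/2, (-4 + 4)/2)
  = (7/2, -2/2, 0/2)
  = (3.5, -1, 0)

(3.5, -1, 0)


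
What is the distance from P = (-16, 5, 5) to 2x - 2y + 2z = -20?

distance = |a·x₀ + b·y₀ + c·z₀ - d| / √(a² + b² + c²)
  = |2·(-16) + (-2)·5 + 2·5 - (-20)| / √(2² + (-2)² + 2²)
  = |-32 - 10 + 10 + 20| / √(4 + 4 + 4)
  = |-12| / √12
  = 12 / 3.464
  ≈ 3.464

3.464


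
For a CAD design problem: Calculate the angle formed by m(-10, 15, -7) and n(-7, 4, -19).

m·n = (-10)·(-7) + 15·4 + (-7)·(-19) = 70 + 60 + 133 = 263
|m| = √((-10)² + 15² + (-7)²) = √374 ≈ 19.34
|n| = √((-7)² + 4² + (-19)²) = √426 ≈ 20.64
cos θ = (m·n)/(|m||n|) = 263/(19.34·20.64) ≈ 0.6589
θ = arccos(0.6589) ≈ 48.78°

48.78°


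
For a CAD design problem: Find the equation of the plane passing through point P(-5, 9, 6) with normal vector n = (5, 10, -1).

The plane through P with normal n = (a, b, c) satisfies n·(r - P) = 0,
i.e. ax + by + cz = a·x₀ + b·y₀ + c·z₀.
d = 5·(-5) + 10·9 + (-1)·6
  = -25 + 90 - 6
  = 59
Equation: 5x + 10y - z = 59

5x + 10y - z = 59


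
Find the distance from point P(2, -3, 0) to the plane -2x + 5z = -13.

distance = |a·x₀ + b·y₀ + c·z₀ - d| / √(a² + b² + c²)
  = |(-2)·2 + 0·(-3) + 5·0 - (-13)| / √((-2)² + 0² + 5²)
  = |-4 + 0 + 0 + 13| / √(4 + 0 + 25)
  = |9| / √29
  = 9 / 5.385
  ≈ 1.671

1.671


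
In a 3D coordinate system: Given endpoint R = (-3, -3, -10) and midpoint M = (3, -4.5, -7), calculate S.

S = 2M - R
  = (2·3 - (-3), 2·(-4.5) - (-3), 2·(-7) - (-10))
  = (6 + 3, -9 + 3, -14 + 10)
  = (9, -6, -4)

(9, -6, -4)


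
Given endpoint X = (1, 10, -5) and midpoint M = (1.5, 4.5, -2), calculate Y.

Y = 2M - X
  = (2·1.5 - 1, 2·4.5 - 10, 2·(-2) - (-5))
  = (3 - 1, 9 - 10, -4 + 5)
  = (2, -1, 1)

(2, -1, 1)


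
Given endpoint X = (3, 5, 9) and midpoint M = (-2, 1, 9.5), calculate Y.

Y = 2M - X
  = (2·(-2) - 3, 2·1 - 5, 2·9.5 - 9)
  = (-4 - 3, 2 - 5, 19 - 9)
  = (-7, -3, 10)

(-7, -3, 10)


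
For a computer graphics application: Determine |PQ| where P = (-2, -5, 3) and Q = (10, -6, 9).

d = √[(x₂-x₁)² + (y₂-y₁)² + (z₂-z₁)²]
  = √[12² + (-1)² + 6²]
  = √[144 + 1 + 36]
  = √181
  ≈ 13.45

13.45


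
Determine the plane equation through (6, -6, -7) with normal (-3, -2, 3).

The plane through P with normal n = (a, b, c) satisfies n·(r - P) = 0,
i.e. ax + by + cz = a·x₀ + b·y₀ + c·z₀.
d = (-3)·6 + (-2)·(-6) + 3·(-7)
  = -18 + 12 - 21
  = -27
Equation: -3x - 2y + 3z = -27

-3x - 2y + 3z = -27


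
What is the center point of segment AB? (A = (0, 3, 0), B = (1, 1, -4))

M = ((x₁+x₂)/2, (y₁+y₂)/2, (z₁+z₂)/2)
  = ((0 + 1)/2, (3 + 1)/2, (0 - 4)/2)
  = (1/2, 4/2, -4/2)
  = (0.5, 2, -2)

(0.5, 2, -2)


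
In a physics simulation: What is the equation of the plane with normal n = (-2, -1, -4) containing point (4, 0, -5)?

The plane through P with normal n = (a, b, c) satisfies n·(r - P) = 0,
i.e. ax + by + cz = a·x₀ + b·y₀ + c·z₀.
d = (-2)·4 + (-1)·0 + (-4)·(-5)
  = -8 + 0 + 20
  = 12
Equation: -2x - y - 4z = 12

-2x - y - 4z = 12


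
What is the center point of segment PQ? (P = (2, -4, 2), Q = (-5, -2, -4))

M = ((x₁+x₂)/2, (y₁+y₂)/2, (z₁+z₂)/2)
  = ((2 - 5)/2, (-4 - 2)/2, (2 - 4)/2)
  = (-3/2, -6/2, -2/2)
  = (-1.5, -3, -1)

(-1.5, -3, -1)


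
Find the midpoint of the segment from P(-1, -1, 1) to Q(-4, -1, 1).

M = ((x₁+x₂)/2, (y₁+y₂)/2, (z₁+z₂)/2)
  = ((-1 - 4)/2, (-1 - 1)/2, (1 + 1)/2)
  = (-5/2, -2/2, 2/2)
  = (-2.5, -1, 1)

(-2.5, -1, 1)


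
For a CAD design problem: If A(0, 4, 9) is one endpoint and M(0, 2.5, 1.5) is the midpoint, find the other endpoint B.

B = 2M - A
  = (2·0 - 0, 2·2.5 - 4, 2·1.5 - 9)
  = (0 + 0, 5 - 4, 3 - 9)
  = (0, 1, -6)

(0, 1, -6)


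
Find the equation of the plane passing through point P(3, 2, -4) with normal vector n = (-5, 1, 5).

The plane through P with normal n = (a, b, c) satisfies n·(r - P) = 0,
i.e. ax + by + cz = a·x₀ + b·y₀ + c·z₀.
d = (-5)·3 + 1·2 + 5·(-4)
  = -15 + 2 - 20
  = -33
Equation: -5x + y + 5z = -33

-5x + y + 5z = -33


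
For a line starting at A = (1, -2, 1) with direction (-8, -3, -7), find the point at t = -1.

P(t) = A + t·d
  = (1 + (-8)·(-1), -2 + (-3)·(-1), 1 + (-7)·(-1))
  = (1 + 8, -2 + 3, 1 + 7)
  = (9, 1, 8)

(9, 1, 8)


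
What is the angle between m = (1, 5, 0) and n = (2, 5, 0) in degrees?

m·n = 1·2 + 5·5 + 0·0 = 2 + 25 + 0 = 27
|m| = √(1² + 5² + 0²) = √26 ≈ 5.099
|n| = √(2² + 5² + 0²) = √29 ≈ 5.385
cos θ = (m·n)/(|m||n|) = 27/(5.099·5.385) ≈ 0.9833
θ = arccos(0.9833) ≈ 10.49°

10.49°


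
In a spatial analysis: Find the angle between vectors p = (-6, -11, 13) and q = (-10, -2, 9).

p·q = (-6)·(-10) + (-11)·(-2) + 13·9 = 60 + 22 + 117 = 199
|p| = √((-6)² + (-11)² + 13²) = √326 ≈ 18.06
|q| = √((-10)² + (-2)² + 9²) = √185 ≈ 13.6
cos θ = (p·q)/(|p||q|) = 199/(18.06·13.6) ≈ 0.8103
θ = arccos(0.8103) ≈ 35.87°

35.87°


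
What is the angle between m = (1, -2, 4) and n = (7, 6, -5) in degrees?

m·n = 1·7 + (-2)·6 + 4·(-5) = 7 - 12 - 20 = -25
|m| = √(1² + (-2)² + 4²) = √21 ≈ 4.583
|n| = √(7² + 6² + (-5)²) = √110 ≈ 10.49
cos θ = (m·n)/(|m||n|) = -25/(4.583·10.49) ≈ -0.5202
θ = arccos(-0.5202) ≈ 121.3°

121.3°


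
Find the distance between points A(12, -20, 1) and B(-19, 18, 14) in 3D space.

d = √[(x₂-x₁)² + (y₂-y₁)² + (z₂-z₁)²]
  = √[(-31)² + 38² + 13²]
  = √[961 + 1444 + 169]
  = √2574
  ≈ 50.73

50.73


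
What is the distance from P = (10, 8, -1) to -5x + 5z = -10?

distance = |a·x₀ + b·y₀ + c·z₀ - d| / √(a² + b² + c²)
  = |(-5)·10 + 0·8 + 5·(-1) - (-10)| / √((-5)² + 0² + 5²)
  = |-50 + 0 - 5 + 10| / √(25 + 0 + 25)
  = |-45| / √50
  = 45 / 7.071
  ≈ 6.364

6.364


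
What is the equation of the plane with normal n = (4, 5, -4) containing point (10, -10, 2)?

The plane through P with normal n = (a, b, c) satisfies n·(r - P) = 0,
i.e. ax + by + cz = a·x₀ + b·y₀ + c·z₀.
d = 4·10 + 5·(-10) + (-4)·2
  = 40 - 50 - 8
  = -18
Equation: 4x + 5y - 4z = -18

4x + 5y - 4z = -18


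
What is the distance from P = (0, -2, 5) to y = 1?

distance = |a·x₀ + b·y₀ + c·z₀ - d| / √(a² + b² + c²)
  = |0·0 + 1·(-2) + 0·5 - 1| / √(0² + 1² + 0²)
  = |0 - 2 + 0 - 1| / √(0 + 1 + 0)
  = |-3| / √1
  = 3 / 1
  ≈ 3

3


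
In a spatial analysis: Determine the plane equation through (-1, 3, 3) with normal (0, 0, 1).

The plane through P with normal n = (a, b, c) satisfies n·(r - P) = 0,
i.e. ax + by + cz = a·x₀ + b·y₀ + c·z₀.
d = 0·(-1) + 0·3 + 1·3
  = 0 + 0 + 3
  = 3
Equation: z = 3

z = 3


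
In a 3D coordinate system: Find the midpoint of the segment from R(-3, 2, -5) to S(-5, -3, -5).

M = ((x₁+x₂)/2, (y₁+y₂)/2, (z₁+z₂)/2)
  = ((-3 - 5)/2, (2 - 3)/2, (-5 - 5)/2)
  = (-8/2, -1/2, -10/2)
  = (-4, -0.5, -5)

(-4, -0.5, -5)


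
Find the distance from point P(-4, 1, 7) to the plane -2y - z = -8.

distance = |a·x₀ + b·y₀ + c·z₀ - d| / √(a² + b² + c²)
  = |0·(-4) + (-2)·1 + (-1)·7 - (-8)| / √(0² + (-2)² + (-1)²)
  = |0 - 2 - 7 + 8| / √(0 + 4 + 1)
  = |-1| / √5
  = 1 / 2.236
  ≈ 0.4472

0.4472


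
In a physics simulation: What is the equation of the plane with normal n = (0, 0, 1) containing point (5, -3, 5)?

The plane through P with normal n = (a, b, c) satisfies n·(r - P) = 0,
i.e. ax + by + cz = a·x₀ + b·y₀ + c·z₀.
d = 0·5 + 0·(-3) + 1·5
  = 0 + 0 + 5
  = 5
Equation: z = 5

z = 5


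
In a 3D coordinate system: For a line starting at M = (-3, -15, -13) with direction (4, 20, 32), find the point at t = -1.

P(t) = M + t·d
  = (-3 + 4·(-1), -15 + 20·(-1), -13 + 32·(-1))
  = (-3 - 4, -15 - 20, -13 - 32)
  = (-7, -35, -45)

(-7, -35, -45)


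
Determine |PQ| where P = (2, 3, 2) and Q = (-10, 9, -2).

d = √[(x₂-x₁)² + (y₂-y₁)² + (z₂-z₁)²]
  = √[(-12)² + 6² + (-4)²]
  = √[144 + 36 + 16]
  = √196
  ≈ 14

14


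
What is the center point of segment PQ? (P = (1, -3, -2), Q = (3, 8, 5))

M = ((x₁+x₂)/2, (y₁+y₂)/2, (z₁+z₂)/2)
  = ((1 + 3)/2, (-3 + 8)/2, (-2 + 5)/2)
  = (4/2, 5/2, 3/2)
  = (2, 2.5, 1.5)

(2, 2.5, 1.5)


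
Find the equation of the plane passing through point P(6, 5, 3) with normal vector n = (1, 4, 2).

The plane through P with normal n = (a, b, c) satisfies n·(r - P) = 0,
i.e. ax + by + cz = a·x₀ + b·y₀ + c·z₀.
d = 1·6 + 4·5 + 2·3
  = 6 + 20 + 6
  = 32
Equation: x + 4y + 2z = 32

x + 4y + 2z = 32


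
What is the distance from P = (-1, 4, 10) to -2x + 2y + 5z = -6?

distance = |a·x₀ + b·y₀ + c·z₀ - d| / √(a² + b² + c²)
  = |(-2)·(-1) + 2·4 + 5·10 - (-6)| / √((-2)² + 2² + 5²)
  = |2 + 8 + 50 + 6| / √(4 + 4 + 25)
  = |66| / √33
  = 66 / 5.745
  ≈ 11.49

11.49


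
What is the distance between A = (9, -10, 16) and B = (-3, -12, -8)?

d = √[(x₂-x₁)² + (y₂-y₁)² + (z₂-z₁)²]
  = √[(-12)² + (-2)² + (-24)²]
  = √[144 + 4 + 576]
  = √724
  ≈ 26.91

26.91


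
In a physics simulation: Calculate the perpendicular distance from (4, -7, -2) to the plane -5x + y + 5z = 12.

distance = |a·x₀ + b·y₀ + c·z₀ - d| / √(a² + b² + c²)
  = |(-5)·4 + 1·(-7) + 5·(-2) - 12| / √((-5)² + 1² + 5²)
  = |-20 - 7 - 10 - 12| / √(25 + 1 + 25)
  = |-49| / √51
  = 49 / 7.141
  ≈ 6.861

6.861


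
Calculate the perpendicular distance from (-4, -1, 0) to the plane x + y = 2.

distance = |a·x₀ + b·y₀ + c·z₀ - d| / √(a² + b² + c²)
  = |1·(-4) + 1·(-1) + 0·0 - 2| / √(1² + 1² + 0²)
  = |-4 - 1 + 0 - 2| / √(1 + 1 + 0)
  = |-7| / √2
  = 7 / 1.414
  ≈ 4.95

4.95


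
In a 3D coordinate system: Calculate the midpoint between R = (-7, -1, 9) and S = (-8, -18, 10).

M = ((x₁+x₂)/2, (y₁+y₂)/2, (z₁+z₂)/2)
  = ((-7 - 8)/2, (-1 - 18)/2, (9 + 10)/2)
  = (-15/2, -19/2, 19/2)
  = (-7.5, -9.5, 9.5)

(-7.5, -9.5, 9.5)


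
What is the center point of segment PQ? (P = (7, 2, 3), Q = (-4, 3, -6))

M = ((x₁+x₂)/2, (y₁+y₂)/2, (z₁+z₂)/2)
  = ((7 - 4)/2, (2 + 3)/2, (3 - 6)/2)
  = (3/2, 5/2, -3/2)
  = (1.5, 2.5, -1.5)

(1.5, 2.5, -1.5)


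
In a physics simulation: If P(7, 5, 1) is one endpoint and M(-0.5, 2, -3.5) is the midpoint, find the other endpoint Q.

Q = 2M - P
  = (2·(-0.5) - 7, 2·2 - 5, 2·(-3.5) - 1)
  = (-1 - 7, 4 - 5, -7 - 1)
  = (-8, -1, -8)

(-8, -1, -8)


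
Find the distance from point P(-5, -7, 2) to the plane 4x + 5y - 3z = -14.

distance = |a·x₀ + b·y₀ + c·z₀ - d| / √(a² + b² + c²)
  = |4·(-5) + 5·(-7) + (-3)·2 - (-14)| / √(4² + 5² + (-3)²)
  = |-20 - 35 - 6 + 14| / √(16 + 25 + 9)
  = |-47| / √50
  = 47 / 7.071
  ≈ 6.647

6.647


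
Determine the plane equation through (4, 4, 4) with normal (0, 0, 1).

The plane through P with normal n = (a, b, c) satisfies n·(r - P) = 0,
i.e. ax + by + cz = a·x₀ + b·y₀ + c·z₀.
d = 0·4 + 0·4 + 1·4
  = 0 + 0 + 4
  = 4
Equation: z = 4

z = 4


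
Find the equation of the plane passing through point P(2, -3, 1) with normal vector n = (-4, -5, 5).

The plane through P with normal n = (a, b, c) satisfies n·(r - P) = 0,
i.e. ax + by + cz = a·x₀ + b·y₀ + c·z₀.
d = (-4)·2 + (-5)·(-3) + 5·1
  = -8 + 15 + 5
  = 12
Equation: -4x - 5y + 5z = 12

-4x - 5y + 5z = 12


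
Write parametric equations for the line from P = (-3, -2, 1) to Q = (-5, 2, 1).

Direction vector d = Q - P = (-5 + 3, 2 + 2, 1 - 1) = (-2, 4, 0)
Parametric form r = P + t·d:
x = -3 - 2t, y = -2 + 4t, z = 1

x = -3 - 2t, y = -2 + 4t, z = 1


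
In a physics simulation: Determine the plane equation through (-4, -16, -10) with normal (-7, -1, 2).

The plane through P with normal n = (a, b, c) satisfies n·(r - P) = 0,
i.e. ax + by + cz = a·x₀ + b·y₀ + c·z₀.
d = (-7)·(-4) + (-1)·(-16) + 2·(-10)
  = 28 + 16 - 20
  = 24
Equation: -7x - y + 2z = 24

-7x - y + 2z = 24


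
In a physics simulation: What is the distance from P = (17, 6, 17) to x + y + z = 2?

distance = |a·x₀ + b·y₀ + c·z₀ - d| / √(a² + b² + c²)
  = |1·17 + 1·6 + 1·17 - 2| / √(1² + 1² + 1²)
  = |17 + 6 + 17 - 2| / √(1 + 1 + 1)
  = |38| / √3
  = 38 / 1.732
  ≈ 21.94

21.94


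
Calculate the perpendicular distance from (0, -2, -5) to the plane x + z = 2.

distance = |a·x₀ + b·y₀ + c·z₀ - d| / √(a² + b² + c²)
  = |1·0 + 0·(-2) + 1·(-5) - 2| / √(1² + 0² + 1²)
  = |0 + 0 - 5 - 2| / √(1 + 0 + 1)
  = |-7| / √2
  = 7 / 1.414
  ≈ 4.95

4.95


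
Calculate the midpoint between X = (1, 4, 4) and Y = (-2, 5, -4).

M = ((x₁+x₂)/2, (y₁+y₂)/2, (z₁+z₂)/2)
  = ((1 - 2)/2, (4 + 5)/2, (4 - 4)/2)
  = (-1/2, 9/2, 0/2)
  = (-0.5, 4.5, 0)

(-0.5, 4.5, 0)


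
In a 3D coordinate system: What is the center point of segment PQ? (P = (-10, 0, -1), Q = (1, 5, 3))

M = ((x₁+x₂)/2, (y₁+y₂)/2, (z₁+z₂)/2)
  = ((-10 + 1)/2, (0 + 5)/2, (-1 + 3)/2)
  = (-9/2, 5/2, 2/2)
  = (-4.5, 2.5, 1)

(-4.5, 2.5, 1)


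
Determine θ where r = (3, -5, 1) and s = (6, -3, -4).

r·s = 3·6 + (-5)·(-3) + 1·(-4) = 18 + 15 - 4 = 29
|r| = √(3² + (-5)² + 1²) = √35 ≈ 5.916
|s| = √(6² + (-3)² + (-4)²) = √61 ≈ 7.81
cos θ = (r·s)/(|r||s|) = 29/(5.916·7.81) ≈ 0.6276
θ = arccos(0.6276) ≈ 51.13°

51.13°


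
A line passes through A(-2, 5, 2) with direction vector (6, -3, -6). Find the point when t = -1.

P(t) = A + t·d
  = (-2 + 6·(-1), 5 + (-3)·(-1), 2 + (-6)·(-1))
  = (-2 - 6, 5 + 3, 2 + 6)
  = (-8, 8, 8)

(-8, 8, 8)


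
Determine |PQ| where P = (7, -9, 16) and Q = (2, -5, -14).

d = √[(x₂-x₁)² + (y₂-y₁)² + (z₂-z₁)²]
  = √[(-5)² + 4² + (-30)²]
  = √[25 + 16 + 900]
  = √941
  ≈ 30.68

30.68


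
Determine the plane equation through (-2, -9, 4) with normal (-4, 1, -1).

The plane through P with normal n = (a, b, c) satisfies n·(r - P) = 0,
i.e. ax + by + cz = a·x₀ + b·y₀ + c·z₀.
d = (-4)·(-2) + 1·(-9) + (-1)·4
  = 8 - 9 - 4
  = -5
Equation: -4x + y - z = -5

-4x + y - z = -5


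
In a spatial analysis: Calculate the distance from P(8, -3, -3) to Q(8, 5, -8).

d = √[(x₂-x₁)² + (y₂-y₁)² + (z₂-z₁)²]
  = √[0² + 8² + (-5)²]
  = √[0 + 64 + 25]
  = √89
  ≈ 9.434

9.434


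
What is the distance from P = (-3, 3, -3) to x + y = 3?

distance = |a·x₀ + b·y₀ + c·z₀ - d| / √(a² + b² + c²)
  = |1·(-3) + 1·3 + 0·(-3) - 3| / √(1² + 1² + 0²)
  = |-3 + 3 + 0 - 3| / √(1 + 1 + 0)
  = |-3| / √2
  = 3 / 1.414
  ≈ 2.121

2.121


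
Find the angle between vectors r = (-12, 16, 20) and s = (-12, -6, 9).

r·s = (-12)·(-12) + 16·(-6) + 20·9 = 144 - 96 + 180 = 228
|r| = √((-12)² + 16² + 20²) = √800 ≈ 28.28
|s| = √((-12)² + (-6)² + 9²) = √261 ≈ 16.16
cos θ = (r·s)/(|r||s|) = 228/(28.28·16.16) ≈ 0.499
θ = arccos(0.499) ≈ 60.07°

60.07°


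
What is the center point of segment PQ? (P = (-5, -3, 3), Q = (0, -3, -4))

M = ((x₁+x₂)/2, (y₁+y₂)/2, (z₁+z₂)/2)
  = ((-5 + 0)/2, (-3 - 3)/2, (3 - 4)/2)
  = (-5/2, -6/2, -1/2)
  = (-2.5, -3, -0.5)

(-2.5, -3, -0.5)


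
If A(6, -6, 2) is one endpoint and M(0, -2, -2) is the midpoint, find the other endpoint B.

B = 2M - A
  = (2·0 - 6, 2·(-2) - (-6), 2·(-2) - 2)
  = (0 - 6, -4 + 6, -4 - 2)
  = (-6, 2, -6)

(-6, 2, -6)


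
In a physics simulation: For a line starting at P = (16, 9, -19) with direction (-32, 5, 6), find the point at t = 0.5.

P(t) = P + t·d
  = (16 + (-32)·0.5, 9 + 5·0.5, -19 + 6·0.5)
  = (16 - 16, 9 + 2.5, -19 + 3)
  = (0, 11.5, -16)

(0, 11.5, -16)


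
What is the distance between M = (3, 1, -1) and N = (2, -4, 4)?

d = √[(x₂-x₁)² + (y₂-y₁)² + (z₂-z₁)²]
  = √[(-1)² + (-5)² + 5²]
  = √[1 + 25 + 25]
  = √51
  ≈ 7.141

7.141


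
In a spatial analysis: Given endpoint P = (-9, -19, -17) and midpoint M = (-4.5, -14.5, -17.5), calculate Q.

Q = 2M - P
  = (2·(-4.5) - (-9), 2·(-14.5) - (-19), 2·(-17.5) - (-17))
  = (-9 + 9, -29 + 19, -35 + 17)
  = (0, -10, -18)

(0, -10, -18)


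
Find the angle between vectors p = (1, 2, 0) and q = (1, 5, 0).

p·q = 1·1 + 2·5 + 0·0 = 1 + 10 + 0 = 11
|p| = √(1² + 2² + 0²) = √5 ≈ 2.236
|q| = √(1² + 5² + 0²) = √26 ≈ 5.099
cos θ = (p·q)/(|p||q|) = 11/(2.236·5.099) ≈ 0.9648
θ = arccos(0.9648) ≈ 15.26°

15.26°


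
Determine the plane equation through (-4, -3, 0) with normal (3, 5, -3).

The plane through P with normal n = (a, b, c) satisfies n·(r - P) = 0,
i.e. ax + by + cz = a·x₀ + b·y₀ + c·z₀.
d = 3·(-4) + 5·(-3) + (-3)·0
  = -12 - 15 + 0
  = -27
Equation: 3x + 5y - 3z = -27

3x + 5y - 3z = -27


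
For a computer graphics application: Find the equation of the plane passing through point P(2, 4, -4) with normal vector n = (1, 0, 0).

The plane through P with normal n = (a, b, c) satisfies n·(r - P) = 0,
i.e. ax + by + cz = a·x₀ + b·y₀ + c·z₀.
d = 1·2 + 0·4 + 0·(-4)
  = 2 + 0 + 0
  = 2
Equation: x = 2

x = 2


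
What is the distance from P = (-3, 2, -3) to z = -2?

distance = |a·x₀ + b·y₀ + c·z₀ - d| / √(a² + b² + c²)
  = |0·(-3) + 0·2 + 1·(-3) - (-2)| / √(0² + 0² + 1²)
  = |0 + 0 - 3 + 2| / √(0 + 0 + 1)
  = |-1| / √1
  = 1 / 1
  ≈ 1

1


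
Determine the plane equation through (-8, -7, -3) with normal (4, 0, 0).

The plane through P with normal n = (a, b, c) satisfies n·(r - P) = 0,
i.e. ax + by + cz = a·x₀ + b·y₀ + c·z₀.
d = 4·(-8) + 0·(-7) + 0·(-3)
  = -32 + 0 + 0
  = -32
Equation: 4x = -32

4x = -32


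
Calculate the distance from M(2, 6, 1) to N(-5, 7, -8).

d = √[(x₂-x₁)² + (y₂-y₁)² + (z₂-z₁)²]
  = √[(-7)² + 1² + (-9)²]
  = √[49 + 1 + 81]
  = √131
  ≈ 11.45

11.45


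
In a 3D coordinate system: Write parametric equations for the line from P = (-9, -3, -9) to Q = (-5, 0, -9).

Direction vector d = Q - P = (-5 + 9, 0 + 3, -9 + 9) = (4, 3, 0)
Parametric form r = P + t·d:
x = -9 + 4t, y = -3 + 3t, z = -9

x = -9 + 4t, y = -3 + 3t, z = -9


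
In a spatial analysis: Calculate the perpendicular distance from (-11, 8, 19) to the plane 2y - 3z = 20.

distance = |a·x₀ + b·y₀ + c·z₀ - d| / √(a² + b² + c²)
  = |0·(-11) + 2·8 + (-3)·19 - 20| / √(0² + 2² + (-3)²)
  = |0 + 16 - 57 - 20| / √(0 + 4 + 9)
  = |-61| / √13
  = 61 / 3.606
  ≈ 16.92

16.92


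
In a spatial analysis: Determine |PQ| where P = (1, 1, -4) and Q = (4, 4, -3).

d = √[(x₂-x₁)² + (y₂-y₁)² + (z₂-z₁)²]
  = √[3² + 3² + 1²]
  = √[9 + 9 + 1]
  = √19
  ≈ 4.359

4.359


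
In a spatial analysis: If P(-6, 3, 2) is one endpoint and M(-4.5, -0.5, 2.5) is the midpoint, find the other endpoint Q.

Q = 2M - P
  = (2·(-4.5) - (-6), 2·(-0.5) - 3, 2·2.5 - 2)
  = (-9 + 6, -1 - 3, 5 - 2)
  = (-3, -4, 3)

(-3, -4, 3)


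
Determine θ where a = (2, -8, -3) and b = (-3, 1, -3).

a·b = 2·(-3) + (-8)·1 + (-3)·(-3) = -6 - 8 + 9 = -5
|a| = √(2² + (-8)² + (-3)²) = √77 ≈ 8.775
|b| = √((-3)² + 1² + (-3)²) = √19 ≈ 4.359
cos θ = (a·b)/(|a||b|) = -5/(8.775·4.359) ≈ -0.1307
θ = arccos(-0.1307) ≈ 97.51°

97.51°


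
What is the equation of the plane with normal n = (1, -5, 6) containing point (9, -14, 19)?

The plane through P with normal n = (a, b, c) satisfies n·(r - P) = 0,
i.e. ax + by + cz = a·x₀ + b·y₀ + c·z₀.
d = 1·9 + (-5)·(-14) + 6·19
  = 9 + 70 + 114
  = 193
Equation: x - 5y + 6z = 193

x - 5y + 6z = 193


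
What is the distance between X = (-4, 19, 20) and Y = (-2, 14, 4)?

d = √[(x₂-x₁)² + (y₂-y₁)² + (z₂-z₁)²]
  = √[2² + (-5)² + (-16)²]
  = √[4 + 25 + 256]
  = √285
  ≈ 16.88

16.88


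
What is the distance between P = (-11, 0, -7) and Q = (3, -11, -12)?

d = √[(x₂-x₁)² + (y₂-y₁)² + (z₂-z₁)²]
  = √[14² + (-11)² + (-5)²]
  = √[196 + 121 + 25]
  = √342
  ≈ 18.49

18.49


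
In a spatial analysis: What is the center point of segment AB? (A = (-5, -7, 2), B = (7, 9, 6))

M = ((x₁+x₂)/2, (y₁+y₂)/2, (z₁+z₂)/2)
  = ((-5 + 7)/2, (-7 + 9)/2, (2 + 6)/2)
  = (2/2, 2/2, 8/2)
  = (1, 1, 4)

(1, 1, 4)


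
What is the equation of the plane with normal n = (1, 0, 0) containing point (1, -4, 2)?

The plane through P with normal n = (a, b, c) satisfies n·(r - P) = 0,
i.e. ax + by + cz = a·x₀ + b·y₀ + c·z₀.
d = 1·1 + 0·(-4) + 0·2
  = 1 + 0 + 0
  = 1
Equation: x = 1

x = 1


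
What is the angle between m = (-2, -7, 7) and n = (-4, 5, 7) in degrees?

m·n = (-2)·(-4) + (-7)·5 + 7·7 = 8 - 35 + 49 = 22
|m| = √((-2)² + (-7)² + 7²) = √102 ≈ 10.1
|n| = √((-4)² + 5² + 7²) = √90 ≈ 9.487
cos θ = (m·n)/(|m||n|) = 22/(10.1·9.487) ≈ 0.2296
θ = arccos(0.2296) ≈ 76.73°

76.73°


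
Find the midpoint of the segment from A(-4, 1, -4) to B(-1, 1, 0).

M = ((x₁+x₂)/2, (y₁+y₂)/2, (z₁+z₂)/2)
  = ((-4 - 1)/2, (1 + 1)/2, (-4 + 0)/2)
  = (-5/2, 2/2, -4/2)
  = (-2.5, 1, -2)

(-2.5, 1, -2)


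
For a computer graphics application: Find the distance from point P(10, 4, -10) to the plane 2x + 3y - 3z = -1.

distance = |a·x₀ + b·y₀ + c·z₀ - d| / √(a² + b² + c²)
  = |2·10 + 3·4 + (-3)·(-10) - (-1)| / √(2² + 3² + (-3)²)
  = |20 + 12 + 30 + 1| / √(4 + 9 + 9)
  = |63| / √22
  = 63 / 4.69
  ≈ 13.43

13.43


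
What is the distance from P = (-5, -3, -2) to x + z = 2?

distance = |a·x₀ + b·y₀ + c·z₀ - d| / √(a² + b² + c²)
  = |1·(-5) + 0·(-3) + 1·(-2) - 2| / √(1² + 0² + 1²)
  = |-5 + 0 - 2 - 2| / √(1 + 0 + 1)
  = |-9| / √2
  = 9 / 1.414
  ≈ 6.364

6.364


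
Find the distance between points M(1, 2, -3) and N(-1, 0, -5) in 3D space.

d = √[(x₂-x₁)² + (y₂-y₁)² + (z₂-z₁)²]
  = √[(-2)² + (-2)² + (-2)²]
  = √[4 + 4 + 4]
  = √12
  ≈ 3.464

3.464


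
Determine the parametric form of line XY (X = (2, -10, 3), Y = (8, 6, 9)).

Direction vector d = Y - X = (8 - 2, 6 + 10, 9 - 3) = (6, 16, 6)
Parametric form r = X + t·d:
x = 2 + 6t, y = -10 + 16t, z = 3 + 6t

x = 2 + 6t, y = -10 + 16t, z = 3 + 6t


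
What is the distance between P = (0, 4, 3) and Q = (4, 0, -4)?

d = √[(x₂-x₁)² + (y₂-y₁)² + (z₂-z₁)²]
  = √[4² + (-4)² + (-7)²]
  = √[16 + 16 + 49]
  = √81
  ≈ 9

9


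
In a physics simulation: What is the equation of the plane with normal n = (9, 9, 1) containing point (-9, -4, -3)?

The plane through P with normal n = (a, b, c) satisfies n·(r - P) = 0,
i.e. ax + by + cz = a·x₀ + b·y₀ + c·z₀.
d = 9·(-9) + 9·(-4) + 1·(-3)
  = -81 - 36 - 3
  = -120
Equation: 9x + 9y + z = -120

9x + 9y + z = -120


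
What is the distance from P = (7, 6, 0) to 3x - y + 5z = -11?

distance = |a·x₀ + b·y₀ + c·z₀ - d| / √(a² + b² + c²)
  = |3·7 + (-1)·6 + 5·0 - (-11)| / √(3² + (-1)² + 5²)
  = |21 - 6 + 0 + 11| / √(9 + 1 + 25)
  = |26| / √35
  = 26 / 5.916
  ≈ 4.395

4.395


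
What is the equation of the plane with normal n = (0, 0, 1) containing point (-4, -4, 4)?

The plane through P with normal n = (a, b, c) satisfies n·(r - P) = 0,
i.e. ax + by + cz = a·x₀ + b·y₀ + c·z₀.
d = 0·(-4) + 0·(-4) + 1·4
  = 0 + 0 + 4
  = 4
Equation: z = 4

z = 4


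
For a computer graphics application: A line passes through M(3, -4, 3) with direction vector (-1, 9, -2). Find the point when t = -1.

P(t) = M + t·d
  = (3 + (-1)·(-1), -4 + 9·(-1), 3 + (-2)·(-1))
  = (3 + 1, -4 - 9, 3 + 2)
  = (4, -13, 5)

(4, -13, 5)


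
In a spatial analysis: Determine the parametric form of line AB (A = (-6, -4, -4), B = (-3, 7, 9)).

Direction vector d = B - A = (-3 + 6, 7 + 4, 9 + 4) = (3, 11, 13)
Parametric form r = A + t·d:
x = -6 + 3t, y = -4 + 11t, z = -4 + 13t

x = -6 + 3t, y = -4 + 11t, z = -4 + 13t


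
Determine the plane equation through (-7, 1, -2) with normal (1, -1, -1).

The plane through P with normal n = (a, b, c) satisfies n·(r - P) = 0,
i.e. ax + by + cz = a·x₀ + b·y₀ + c·z₀.
d = 1·(-7) + (-1)·1 + (-1)·(-2)
  = -7 - 1 + 2
  = -6
Equation: x - y - z = -6

x - y - z = -6


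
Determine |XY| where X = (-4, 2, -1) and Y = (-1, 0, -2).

d = √[(x₂-x₁)² + (y₂-y₁)² + (z₂-z₁)²]
  = √[3² + (-2)² + (-1)²]
  = √[9 + 4 + 1]
  = √14
  ≈ 3.742

3.742


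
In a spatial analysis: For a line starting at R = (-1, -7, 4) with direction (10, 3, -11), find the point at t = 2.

P(t) = R + t·d
  = (-1 + 10·2, -7 + 3·2, 4 + (-11)·2)
  = (-1 + 20, -7 + 6, 4 - 22)
  = (19, -1, -18)

(19, -1, -18)


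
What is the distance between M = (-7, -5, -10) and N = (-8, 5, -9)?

d = √[(x₂-x₁)² + (y₂-y₁)² + (z₂-z₁)²]
  = √[(-1)² + 10² + 1²]
  = √[1 + 100 + 1]
  = √102
  ≈ 10.1

10.1


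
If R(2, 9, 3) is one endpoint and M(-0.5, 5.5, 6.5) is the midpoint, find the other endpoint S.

S = 2M - R
  = (2·(-0.5) - 2, 2·5.5 - 9, 2·6.5 - 3)
  = (-1 - 2, 11 - 9, 13 - 3)
  = (-3, 2, 10)

(-3, 2, 10)


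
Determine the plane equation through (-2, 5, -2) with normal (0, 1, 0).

The plane through P with normal n = (a, b, c) satisfies n·(r - P) = 0,
i.e. ax + by + cz = a·x₀ + b·y₀ + c·z₀.
d = 0·(-2) + 1·5 + 0·(-2)
  = 0 + 5 + 0
  = 5
Equation: y = 5

y = 5


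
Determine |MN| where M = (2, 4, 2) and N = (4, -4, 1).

d = √[(x₂-x₁)² + (y₂-y₁)² + (z₂-z₁)²]
  = √[2² + (-8)² + (-1)²]
  = √[4 + 64 + 1]
  = √69
  ≈ 8.307

8.307


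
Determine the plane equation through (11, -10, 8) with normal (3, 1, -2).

The plane through P with normal n = (a, b, c) satisfies n·(r - P) = 0,
i.e. ax + by + cz = a·x₀ + b·y₀ + c·z₀.
d = 3·11 + 1·(-10) + (-2)·8
  = 33 - 10 - 16
  = 7
Equation: 3x + y - 2z = 7

3x + y - 2z = 7


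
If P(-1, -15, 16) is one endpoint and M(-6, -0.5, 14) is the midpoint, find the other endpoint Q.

Q = 2M - P
  = (2·(-6) - (-1), 2·(-0.5) - (-15), 2·14 - 16)
  = (-12 + 1, -1 + 15, 28 - 16)
  = (-11, 14, 12)

(-11, 14, 12)


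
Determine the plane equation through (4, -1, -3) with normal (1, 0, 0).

The plane through P with normal n = (a, b, c) satisfies n·(r - P) = 0,
i.e. ax + by + cz = a·x₀ + b·y₀ + c·z₀.
d = 1·4 + 0·(-1) + 0·(-3)
  = 4 + 0 + 0
  = 4
Equation: x = 4

x = 4


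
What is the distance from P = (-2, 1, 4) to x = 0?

distance = |a·x₀ + b·y₀ + c·z₀ - d| / √(a² + b² + c²)
  = |1·(-2) + 0·1 + 0·4 - 0| / √(1² + 0² + 0²)
  = |-2 + 0 + 0 + 0| / √(1 + 0 + 0)
  = |-2| / √1
  = 2 / 1
  ≈ 2

2


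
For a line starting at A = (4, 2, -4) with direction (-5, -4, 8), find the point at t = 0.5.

P(t) = A + t·d
  = (4 + (-5)·0.5, 2 + (-4)·0.5, -4 + 8·0.5)
  = (4 - 2.5, 2 - 2, -4 + 4)
  = (1.5, 0, 0)

(1.5, 0, 0)


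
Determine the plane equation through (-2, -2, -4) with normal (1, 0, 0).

The plane through P with normal n = (a, b, c) satisfies n·(r - P) = 0,
i.e. ax + by + cz = a·x₀ + b·y₀ + c·z₀.
d = 1·(-2) + 0·(-2) + 0·(-4)
  = -2 + 0 + 0
  = -2
Equation: x = -2

x = -2


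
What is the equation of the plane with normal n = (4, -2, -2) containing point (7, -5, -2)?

The plane through P with normal n = (a, b, c) satisfies n·(r - P) = 0,
i.e. ax + by + cz = a·x₀ + b·y₀ + c·z₀.
d = 4·7 + (-2)·(-5) + (-2)·(-2)
  = 28 + 10 + 4
  = 42
Equation: 4x - 2y - 2z = 42

4x - 2y - 2z = 42


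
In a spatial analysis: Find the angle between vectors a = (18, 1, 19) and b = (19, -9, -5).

a·b = 18·19 + 1·(-9) + 19·(-5) = 342 - 9 - 95 = 238
|a| = √(18² + 1² + 19²) = √686 ≈ 26.19
|b| = √(19² + (-9)² + (-5)²) = √467 ≈ 21.61
cos θ = (a·b)/(|a||b|) = 238/(26.19·21.61) ≈ 0.4205
θ = arccos(0.4205) ≈ 65.13°

65.13°


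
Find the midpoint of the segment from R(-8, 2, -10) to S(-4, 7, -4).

M = ((x₁+x₂)/2, (y₁+y₂)/2, (z₁+z₂)/2)
  = ((-8 - 4)/2, (2 + 7)/2, (-10 - 4)/2)
  = (-12/2, 9/2, -14/2)
  = (-6, 4.5, -7)

(-6, 4.5, -7)


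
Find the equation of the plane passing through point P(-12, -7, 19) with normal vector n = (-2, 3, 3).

The plane through P with normal n = (a, b, c) satisfies n·(r - P) = 0,
i.e. ax + by + cz = a·x₀ + b·y₀ + c·z₀.
d = (-2)·(-12) + 3·(-7) + 3·19
  = 24 - 21 + 57
  = 60
Equation: -2x + 3y + 3z = 60

-2x + 3y + 3z = 60


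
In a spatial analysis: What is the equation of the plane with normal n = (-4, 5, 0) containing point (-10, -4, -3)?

The plane through P with normal n = (a, b, c) satisfies n·(r - P) = 0,
i.e. ax + by + cz = a·x₀ + b·y₀ + c·z₀.
d = (-4)·(-10) + 5·(-4) + 0·(-3)
  = 40 - 20 + 0
  = 20
Equation: -4x + 5y = 20

-4x + 5y = 20


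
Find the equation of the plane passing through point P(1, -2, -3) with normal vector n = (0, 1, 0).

The plane through P with normal n = (a, b, c) satisfies n·(r - P) = 0,
i.e. ax + by + cz = a·x₀ + b·y₀ + c·z₀.
d = 0·1 + 1·(-2) + 0·(-3)
  = 0 - 2 + 0
  = -2
Equation: y = -2

y = -2


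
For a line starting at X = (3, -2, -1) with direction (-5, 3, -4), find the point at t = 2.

P(t) = X + t·d
  = (3 + (-5)·2, -2 + 3·2, -1 + (-4)·2)
  = (3 - 10, -2 + 6, -1 - 8)
  = (-7, 4, -9)

(-7, 4, -9)


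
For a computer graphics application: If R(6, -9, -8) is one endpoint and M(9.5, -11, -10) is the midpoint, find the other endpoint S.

S = 2M - R
  = (2·9.5 - 6, 2·(-11) - (-9), 2·(-10) - (-8))
  = (19 - 6, -22 + 9, -20 + 8)
  = (13, -13, -12)

(13, -13, -12)


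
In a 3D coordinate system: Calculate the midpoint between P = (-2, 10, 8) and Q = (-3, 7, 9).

M = ((x₁+x₂)/2, (y₁+y₂)/2, (z₁+z₂)/2)
  = ((-2 - 3)/2, (10 + 7)/2, (8 + 9)/2)
  = (-5/2, 17/2, 17/2)
  = (-2.5, 8.5, 8.5)

(-2.5, 8.5, 8.5)


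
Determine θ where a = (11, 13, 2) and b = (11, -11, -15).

a·b = 11·11 + 13·(-11) + 2·(-15) = 121 - 143 - 30 = -52
|a| = √(11² + 13² + 2²) = √294 ≈ 17.15
|b| = √(11² + (-11)² + (-15)²) = √467 ≈ 21.61
cos θ = (a·b)/(|a||b|) = -52/(17.15·21.61) ≈ -0.1403
θ = arccos(-0.1403) ≈ 98.07°

98.07°


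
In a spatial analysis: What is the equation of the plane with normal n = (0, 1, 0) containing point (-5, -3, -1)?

The plane through P with normal n = (a, b, c) satisfies n·(r - P) = 0,
i.e. ax + by + cz = a·x₀ + b·y₀ + c·z₀.
d = 0·(-5) + 1·(-3) + 0·(-1)
  = 0 - 3 + 0
  = -3
Equation: y = -3

y = -3


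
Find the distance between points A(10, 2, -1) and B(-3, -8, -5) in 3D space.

d = √[(x₂-x₁)² + (y₂-y₁)² + (z₂-z₁)²]
  = √[(-13)² + (-10)² + (-4)²]
  = √[169 + 100 + 16]
  = √285
  ≈ 16.88

16.88


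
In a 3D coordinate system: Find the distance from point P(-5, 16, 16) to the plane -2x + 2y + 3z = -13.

distance = |a·x₀ + b·y₀ + c·z₀ - d| / √(a² + b² + c²)
  = |(-2)·(-5) + 2·16 + 3·16 - (-13)| / √((-2)² + 2² + 3²)
  = |10 + 32 + 48 + 13| / √(4 + 4 + 9)
  = |103| / √17
  = 103 / 4.123
  ≈ 24.98

24.98


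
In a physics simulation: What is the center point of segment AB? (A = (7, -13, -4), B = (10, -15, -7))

M = ((x₁+x₂)/2, (y₁+y₂)/2, (z₁+z₂)/2)
  = ((7 + 10)/2, (-13 - 15)/2, (-4 - 7)/2)
  = (17/2, -28/2, -11/2)
  = (8.5, -14, -5.5)

(8.5, -14, -5.5)


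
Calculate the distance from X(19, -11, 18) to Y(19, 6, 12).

d = √[(x₂-x₁)² + (y₂-y₁)² + (z₂-z₁)²]
  = √[0² + 17² + (-6)²]
  = √[0 + 289 + 36]
  = √325
  ≈ 18.03

18.03


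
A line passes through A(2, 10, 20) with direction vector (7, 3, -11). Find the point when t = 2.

P(t) = A + t·d
  = (2 + 7·2, 10 + 3·2, 20 + (-11)·2)
  = (2 + 14, 10 + 6, 20 - 22)
  = (16, 16, -2)

(16, 16, -2)


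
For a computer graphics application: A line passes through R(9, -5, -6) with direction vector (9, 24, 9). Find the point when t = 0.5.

P(t) = R + t·d
  = (9 + 9·0.5, -5 + 24·0.5, -6 + 9·0.5)
  = (9 + 4.5, -5 + 12, -6 + 4.5)
  = (13.5, 7, -1.5)

(13.5, 7, -1.5)


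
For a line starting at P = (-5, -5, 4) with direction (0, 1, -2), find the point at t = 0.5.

P(t) = P + t·d
  = (-5 + 0·0.5, -5 + 1·0.5, 4 + (-2)·0.5)
  = (-5 + 0, -5 + 0.5, 4 - 1)
  = (-5, -4.5, 3)

(-5, -4.5, 3)


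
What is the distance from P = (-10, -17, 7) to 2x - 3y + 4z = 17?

distance = |a·x₀ + b·y₀ + c·z₀ - d| / √(a² + b² + c²)
  = |2·(-10) + (-3)·(-17) + 4·7 - 17| / √(2² + (-3)² + 4²)
  = |-20 + 51 + 28 - 17| / √(4 + 9 + 16)
  = |42| / √29
  = 42 / 5.385
  ≈ 7.799

7.799


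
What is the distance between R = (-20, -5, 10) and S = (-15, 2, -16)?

d = √[(x₂-x₁)² + (y₂-y₁)² + (z₂-z₁)²]
  = √[5² + 7² + (-26)²]
  = √[25 + 49 + 676]
  = √750
  ≈ 27.39

27.39


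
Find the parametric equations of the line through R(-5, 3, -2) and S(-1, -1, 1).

Direction vector d = S - R = (-1 + 5, -1 - 3, 1 + 2) = (4, -4, 3)
Parametric form r = R + t·d:
x = -5 + 4t, y = 3 - 4t, z = -2 + 3t

x = -5 + 4t, y = 3 - 4t, z = -2 + 3t


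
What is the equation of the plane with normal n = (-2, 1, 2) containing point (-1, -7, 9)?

The plane through P with normal n = (a, b, c) satisfies n·(r - P) = 0,
i.e. ax + by + cz = a·x₀ + b·y₀ + c·z₀.
d = (-2)·(-1) + 1·(-7) + 2·9
  = 2 - 7 + 18
  = 13
Equation: -2x + y + 2z = 13

-2x + y + 2z = 13


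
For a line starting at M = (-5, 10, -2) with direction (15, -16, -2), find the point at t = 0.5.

P(t) = M + t·d
  = (-5 + 15·0.5, 10 + (-16)·0.5, -2 + (-2)·0.5)
  = (-5 + 7.5, 10 - 8, -2 - 1)
  = (2.5, 2, -3)

(2.5, 2, -3)


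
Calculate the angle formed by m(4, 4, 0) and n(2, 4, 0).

m·n = 4·2 + 4·4 + 0·0 = 8 + 16 + 0 = 24
|m| = √(4² + 4² + 0²) = √32 ≈ 5.657
|n| = √(2² + 4² + 0²) = √20 ≈ 4.472
cos θ = (m·n)/(|m||n|) = 24/(5.657·4.472) ≈ 0.9487
θ = arccos(0.9487) ≈ 18.43°

18.43°


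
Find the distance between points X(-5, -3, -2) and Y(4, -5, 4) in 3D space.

d = √[(x₂-x₁)² + (y₂-y₁)² + (z₂-z₁)²]
  = √[9² + (-2)² + 6²]
  = √[81 + 4 + 36]
  = √121
  ≈ 11

11


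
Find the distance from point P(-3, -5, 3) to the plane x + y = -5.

distance = |a·x₀ + b·y₀ + c·z₀ - d| / √(a² + b² + c²)
  = |1·(-3) + 1·(-5) + 0·3 - (-5)| / √(1² + 1² + 0²)
  = |-3 - 5 + 0 + 5| / √(1 + 1 + 0)
  = |-3| / √2
  = 3 / 1.414
  ≈ 2.121

2.121


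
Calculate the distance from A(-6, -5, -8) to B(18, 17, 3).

d = √[(x₂-x₁)² + (y₂-y₁)² + (z₂-z₁)²]
  = √[24² + 22² + 11²]
  = √[576 + 484 + 121]
  = √1181
  ≈ 34.37

34.37


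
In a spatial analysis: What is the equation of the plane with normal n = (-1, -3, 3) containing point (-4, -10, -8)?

The plane through P with normal n = (a, b, c) satisfies n·(r - P) = 0,
i.e. ax + by + cz = a·x₀ + b·y₀ + c·z₀.
d = (-1)·(-4) + (-3)·(-10) + 3·(-8)
  = 4 + 30 - 24
  = 10
Equation: -x - 3y + 3z = 10

-x - 3y + 3z = 10


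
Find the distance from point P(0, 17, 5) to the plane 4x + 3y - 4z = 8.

distance = |a·x₀ + b·y₀ + c·z₀ - d| / √(a² + b² + c²)
  = |4·0 + 3·17 + (-4)·5 - 8| / √(4² + 3² + (-4)²)
  = |0 + 51 - 20 - 8| / √(16 + 9 + 16)
  = |23| / √41
  = 23 / 6.403
  ≈ 3.592

3.592


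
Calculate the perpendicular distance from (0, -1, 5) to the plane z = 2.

distance = |a·x₀ + b·y₀ + c·z₀ - d| / √(a² + b² + c²)
  = |0·0 + 0·(-1) + 1·5 - 2| / √(0² + 0² + 1²)
  = |0 + 0 + 5 - 2| / √(0 + 0 + 1)
  = |3| / √1
  = 3 / 1
  ≈ 3

3


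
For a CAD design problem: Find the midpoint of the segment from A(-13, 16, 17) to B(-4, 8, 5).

M = ((x₁+x₂)/2, (y₁+y₂)/2, (z₁+z₂)/2)
  = ((-13 - 4)/2, (16 + 8)/2, (17 + 5)/2)
  = (-17/2, 24/2, 22/2)
  = (-8.5, 12, 11)

(-8.5, 12, 11)


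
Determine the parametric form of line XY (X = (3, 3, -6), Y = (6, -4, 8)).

Direction vector d = Y - X = (6 - 3, -4 - 3, 8 + 6) = (3, -7, 14)
Parametric form r = X + t·d:
x = 3 + 3t, y = 3 - 7t, z = -6 + 14t

x = 3 + 3t, y = 3 - 7t, z = -6 + 14t


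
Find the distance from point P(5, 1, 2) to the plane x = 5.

distance = |a·x₀ + b·y₀ + c·z₀ - d| / √(a² + b² + c²)
  = |1·5 + 0·1 + 0·2 - 5| / √(1² + 0² + 0²)
  = |5 + 0 + 0 - 5| / √(1 + 0 + 0)
  = |0| / √1
  = 0 / 1
  ≈ 0

0


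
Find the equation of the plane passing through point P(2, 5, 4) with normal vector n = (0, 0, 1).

The plane through P with normal n = (a, b, c) satisfies n·(r - P) = 0,
i.e. ax + by + cz = a·x₀ + b·y₀ + c·z₀.
d = 0·2 + 0·5 + 1·4
  = 0 + 0 + 4
  = 4
Equation: z = 4

z = 4


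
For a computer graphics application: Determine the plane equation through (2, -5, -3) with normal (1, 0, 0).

The plane through P with normal n = (a, b, c) satisfies n·(r - P) = 0,
i.e. ax + by + cz = a·x₀ + b·y₀ + c·z₀.
d = 1·2 + 0·(-5) + 0·(-3)
  = 2 + 0 + 0
  = 2
Equation: x = 2

x = 2


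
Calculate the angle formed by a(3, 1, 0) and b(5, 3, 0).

a·b = 3·5 + 1·3 + 0·0 = 15 + 3 + 0 = 18
|a| = √(3² + 1² + 0²) = √10 ≈ 3.162
|b| = √(5² + 3² + 0²) = √34 ≈ 5.831
cos θ = (a·b)/(|a||b|) = 18/(3.162·5.831) ≈ 0.9762
θ = arccos(0.9762) ≈ 12.53°

12.53°


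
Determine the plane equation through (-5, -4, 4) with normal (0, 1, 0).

The plane through P with normal n = (a, b, c) satisfies n·(r - P) = 0,
i.e. ax + by + cz = a·x₀ + b·y₀ + c·z₀.
d = 0·(-5) + 1·(-4) + 0·4
  = 0 - 4 + 0
  = -4
Equation: y = -4

y = -4


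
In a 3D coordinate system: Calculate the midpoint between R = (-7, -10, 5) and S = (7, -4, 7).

M = ((x₁+x₂)/2, (y₁+y₂)/2, (z₁+z₂)/2)
  = ((-7 + 7)/2, (-10 - 4)/2, (5 + 7)/2)
  = (0/2, -14/2, 12/2)
  = (0, -7, 6)

(0, -7, 6)


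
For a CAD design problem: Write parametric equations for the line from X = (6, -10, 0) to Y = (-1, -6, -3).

Direction vector d = Y - X = (-1 - 6, -6 + 10, -3 + 0) = (-7, 4, -3)
Parametric form r = X + t·d:
x = 6 - 7t, y = -10 + 4t, z = 0 - 3t

x = 6 - 7t, y = -10 + 4t, z = 0 - 3t


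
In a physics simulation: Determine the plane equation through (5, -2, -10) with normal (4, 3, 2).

The plane through P with normal n = (a, b, c) satisfies n·(r - P) = 0,
i.e. ax + by + cz = a·x₀ + b·y₀ + c·z₀.
d = 4·5 + 3·(-2) + 2·(-10)
  = 20 - 6 - 20
  = -6
Equation: 4x + 3y + 2z = -6

4x + 3y + 2z = -6


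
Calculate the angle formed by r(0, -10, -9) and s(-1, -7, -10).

r·s = 0·(-1) + (-10)·(-7) + (-9)·(-10) = 0 + 70 + 90 = 160
|r| = √(0² + (-10)² + (-9)²) = √181 ≈ 13.45
|s| = √((-1)² + (-7)² + (-10)²) = √150 ≈ 12.25
cos θ = (r·s)/(|r||s|) = 160/(13.45·12.25) ≈ 0.971
θ = arccos(0.971) ≈ 13.82°

13.82°
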